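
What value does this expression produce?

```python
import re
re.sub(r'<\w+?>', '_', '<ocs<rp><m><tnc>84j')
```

`sub` substitutes '_' at each match site.

'<ocs___84j'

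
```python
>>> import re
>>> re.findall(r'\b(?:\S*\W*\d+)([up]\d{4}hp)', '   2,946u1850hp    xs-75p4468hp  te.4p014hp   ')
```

['u1850hp', 'p4468hp']

This matches a word boundary (`\b`, zero-width); then zero or more of a non-whitespace character, then zero or more of a non-word character, then one or more of a digit (non-capturing group); then one of [up], then exactly 4 of a digit, then the literal 'hp' (captured).
Scanning left to right: at [3:15] match '2,946u1850hp', group 1 = 'u1850hp'; at [19:31] match 'xs-75p4468hp', group 1 = 'p4468hp'.
With a single group, `findall` returns only what that group captured — 2 items.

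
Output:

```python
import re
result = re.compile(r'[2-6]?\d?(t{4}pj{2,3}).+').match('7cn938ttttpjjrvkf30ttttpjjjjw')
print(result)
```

`re.match` won't scan ahead — the pattern has to work from the very first character.
Here position 0 doesn't satisfy it, so the call returns None.

None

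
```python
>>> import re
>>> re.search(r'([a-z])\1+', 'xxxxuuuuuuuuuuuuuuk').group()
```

'xxxx'

`\1` has to match the exact text group 1 already captured.
`search` walks the string left to right and returns the first match it finds.
The match spans [0:4] → 'xxxx'.
Captured: group 1 = 'x'.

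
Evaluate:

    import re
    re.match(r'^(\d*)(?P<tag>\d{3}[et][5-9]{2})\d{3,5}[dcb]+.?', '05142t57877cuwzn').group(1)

The match spans [0:13] → '05142t57877cu'.
Captured: group 1 = '05', group 2 = '142t57'.

'05'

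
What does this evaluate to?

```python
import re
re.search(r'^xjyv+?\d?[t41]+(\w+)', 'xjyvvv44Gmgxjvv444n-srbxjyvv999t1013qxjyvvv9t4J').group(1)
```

The pattern matches anchored at the start of the string; then the literal 'xjy', then one or more of a literal 'v' (lazy), then optionally a digit; then one or more of one of [t41]; then one or more of a word character (captured).
`re.search` scans for the first position where the pattern succeeds.
The match spans [0:19] → 'xjyvvv44Gmgxjvv444n'.
Captured: group 1 = 'Gmgxjvv444n'.

'Gmgxjvv444n'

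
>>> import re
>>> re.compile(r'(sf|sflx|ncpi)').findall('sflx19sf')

['sf', 'sf']

`|` is ordered: at each position the engine commits to the first alternative that works.
Walking the string: at [0:2] match 'sf', group 1 = 'sf'; at [6:8] match 'sf', group 1 = 'sf'.
With a single group, `findall` returns only what that group captured — 2 items.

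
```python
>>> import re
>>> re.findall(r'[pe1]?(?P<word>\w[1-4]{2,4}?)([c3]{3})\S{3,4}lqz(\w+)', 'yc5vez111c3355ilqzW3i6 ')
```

[('z111', 'c33', 'W3i6')]

This matches optionally one of [pe1]; then a word character, then 2 to 4 of a character in [1-4] (lazy) (captured as 'word'); then exactly 3 of one of [c3] (captured); then 3 to 4 of a non-whitespace character, then the literal 'lqz'; then one or more of a word character (captured).
3 groups means the one result is a tuple of 3 captured strings — 1 here.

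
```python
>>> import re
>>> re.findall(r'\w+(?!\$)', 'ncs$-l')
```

`(?!…)`/`(?<!…)` only lets a position through if the neighbouring text does NOT match; no characters are consumed.
Matches: at [0:2] → 'nc'; at [5:6] → 'l'.
Since nothing is captured, `findall` lists the 2 matched substrings directly.

['nc', 'l']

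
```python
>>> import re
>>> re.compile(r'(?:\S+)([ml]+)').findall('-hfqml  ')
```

['l']

Pattern: one or more of a non-whitespace character (non-capturing group); then one or more of one of [ml] (captured).
Because there's exactly one group, `findall` drops the full match and keeps group 1 from the one hit.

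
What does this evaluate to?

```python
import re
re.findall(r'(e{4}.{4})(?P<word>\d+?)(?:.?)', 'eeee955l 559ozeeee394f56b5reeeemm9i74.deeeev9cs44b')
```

[('eeee394f', '5'), ('eeeemm9i', '7'), ('eeeev9cs', '4')]

The `?` after the quantifier makes it lazy — it takes as little as possible before letting the rest of the pattern try.
2 groups means each result is a tuple of 2 captured strings — 3 here.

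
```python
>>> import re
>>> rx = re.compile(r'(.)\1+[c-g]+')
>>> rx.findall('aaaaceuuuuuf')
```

A backreference is literal: `\1` must see the identical characters the first group matched.
Matches: at [0:6] match 'aaaace', group 1 = 'a'; at [6:12] match 'uuuuuf', group 1 = 'u'.
Because there's exactly one group, `findall` drops the full match and keeps group 1 from each hit.

['a', 'u']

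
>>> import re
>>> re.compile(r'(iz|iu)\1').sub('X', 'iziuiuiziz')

'izXX'

The backreference `\1` re-matches whatever the first group consumed, character for character.
Matches: at [2:6] → 'iuiu'; at [6:10] → 'iziz'.
`sub` substitutes 'X' at each match site.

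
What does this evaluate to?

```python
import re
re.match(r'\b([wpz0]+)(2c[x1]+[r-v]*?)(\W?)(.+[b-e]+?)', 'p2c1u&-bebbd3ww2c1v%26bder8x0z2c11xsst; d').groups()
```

('p', '2c1', '', 'u&-bebbd3ww2c1v%26bder8x0z2c11xsst; d')

The match spans [0:41] → 'p2c1u&-bebbd3ww2c1v%26bder8x0z2c11xsst; d'.
Captured: group 1 = 'p', group 2 = '2c1', group 3 = '', group 4 = 'u&-bebbd3ww2c1v%26bder8x0z2c11xsst; d'.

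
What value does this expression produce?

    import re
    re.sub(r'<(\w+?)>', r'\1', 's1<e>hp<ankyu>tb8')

's1ehpankyutb8'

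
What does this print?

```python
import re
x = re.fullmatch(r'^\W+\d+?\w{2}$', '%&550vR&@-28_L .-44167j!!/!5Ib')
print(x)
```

This matches anchored at the start of the string; then one or more of a non-word character; then one or more of a digit (lazy), then exactly 2 of a word character; then anchored at the end.
`fullmatch` succeeds only if the pattern covers the string from start to end.
Here there's no way to consume every character, so the call returns None.

None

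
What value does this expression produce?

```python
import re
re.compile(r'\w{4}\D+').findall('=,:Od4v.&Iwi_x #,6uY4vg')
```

No capturing groups, so `findall` returns the 2 full match strings.

['Od4v.&Iwi_x #,', '6uY4vg']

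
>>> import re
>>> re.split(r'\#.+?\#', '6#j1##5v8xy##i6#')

['6', '', '', '']

With the lazy modifier that quantifier settles for the fewest repetitions that let the rest of the pattern succeed (the atoms after it are unaffected and can still be greedy).
`split` removes every match and returns the 4 fragments in between.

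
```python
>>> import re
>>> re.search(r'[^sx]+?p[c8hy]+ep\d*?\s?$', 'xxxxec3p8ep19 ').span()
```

The match spans [4:14] → 'ec3p8ep19 '.

(4, 14)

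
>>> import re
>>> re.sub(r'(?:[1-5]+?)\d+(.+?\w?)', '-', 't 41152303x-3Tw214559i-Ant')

The `?` after the quantifier makes it lazy — it takes as little as possible before letting the rest of the pattern try.
Each match is replaced by '-'.

't --3Tw--Ant'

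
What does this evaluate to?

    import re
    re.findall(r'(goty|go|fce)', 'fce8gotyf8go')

The regex engine tests alternatives in the order written; an earlier branch that matches wins even if a later one would match more.
Matches: at [0:3] match 'fce', group 1 = 'fce'; at [4:8] match 'goty', group 1 = 'goty'; at [10:12] match 'go', group 1 = 'go'.
With a single group, `findall` returns only what that group captured — 3 items.

['fce', 'goty', 'go']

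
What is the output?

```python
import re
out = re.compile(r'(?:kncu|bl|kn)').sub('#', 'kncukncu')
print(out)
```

##

Alternation tries branches left to right and keeps the first one that lets the overall match succeed at that position.
Matches: at [0:4] → 'kncu'; at [4:8] → 'kncu'.
Every occurrence is swapped for '#'.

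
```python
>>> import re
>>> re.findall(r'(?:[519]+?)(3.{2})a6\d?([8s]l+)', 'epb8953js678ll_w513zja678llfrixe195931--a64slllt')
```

[('3zj', '8ll')]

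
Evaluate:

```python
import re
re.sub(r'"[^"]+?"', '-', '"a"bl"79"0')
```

'-bl-0'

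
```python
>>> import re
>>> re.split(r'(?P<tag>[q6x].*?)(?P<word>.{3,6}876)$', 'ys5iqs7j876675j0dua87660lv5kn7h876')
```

['ys5i', 'qs7j876675j0dua87660l', 'v5kn7h876', '']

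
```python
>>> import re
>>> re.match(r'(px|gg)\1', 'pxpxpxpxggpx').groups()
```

('px',)

The match spans [0:4] → 'pxpx'.
Captured: group 1 = 'px'.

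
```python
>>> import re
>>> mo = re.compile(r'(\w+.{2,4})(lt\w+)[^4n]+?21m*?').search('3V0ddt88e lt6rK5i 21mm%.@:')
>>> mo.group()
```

The match spans [0:20] → '3V0ddt88e lt6rK5i 21'.

'3V0ddt88e lt6rK5i 21'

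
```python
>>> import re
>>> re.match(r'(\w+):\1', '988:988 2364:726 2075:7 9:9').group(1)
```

After group 1 captures some text, `\1` only succeeds where that same text appears again.
`match` is anchored at position 0; if the pattern doesn't fit there, it returns None.
The match spans [0:7] → '988:988'.
Captured: group 1 = '988'.

'988'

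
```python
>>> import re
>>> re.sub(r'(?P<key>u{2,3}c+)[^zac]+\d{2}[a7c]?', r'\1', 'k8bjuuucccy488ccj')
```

'k8bjuuuccccj'

This matches 2 to 3 of a literal 'u', then one or more of a literal 'c' (captured as 'key'); then one or more of any character except [zac], then exactly 2 of a digit; then optionally one of [a7c].
Matches: at [4:15] → 'uuucccy488c'.
Each match is replaced using the text its own group 1 captured.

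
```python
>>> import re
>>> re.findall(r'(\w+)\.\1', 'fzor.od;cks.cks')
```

After group 1 captures some text, `\1` only succeeds where that same text appears again.
Walking the string: at [8:15] match 'cks.cks', group 1 = 'cks'.
One capturing group, so `findall` returns just the captured substring from the one match — 1 in all.

['cks']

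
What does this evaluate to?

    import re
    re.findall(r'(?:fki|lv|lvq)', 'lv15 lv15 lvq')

['lv', 'lv', 'lv']

`|` is ordered: at each position the engine commits to the first alternative that works.
Walking the string: at [0:2] → 'lv'; at [5:7] → 'lv'; at [10:12] → 'lv'.
`findall` yields the raw match text (3 of them) because the pattern has no groups.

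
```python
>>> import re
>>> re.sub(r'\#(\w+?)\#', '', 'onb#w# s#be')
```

'onb s#be'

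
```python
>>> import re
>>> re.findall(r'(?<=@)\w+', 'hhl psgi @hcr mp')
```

['hcr']

The positive lookaround only admits positions where the adjacent text matches; those characters stay outside the span.
Matches: at [10:13] → 'hcr'.
With no groups in the pattern, `findall` gives back each whole match — 1 here.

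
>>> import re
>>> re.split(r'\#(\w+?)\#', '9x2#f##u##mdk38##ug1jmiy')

Matches to split on: at [3:6] → '#f#'; at [6:9] → '#u#'; at [9:16] → '#mdk38#'.
Because the pattern has a capturing group, `split` also inserts each captured text between the pieces.

['9x2', 'f', '', 'u', '', 'mdk38', '#ug1jmiy']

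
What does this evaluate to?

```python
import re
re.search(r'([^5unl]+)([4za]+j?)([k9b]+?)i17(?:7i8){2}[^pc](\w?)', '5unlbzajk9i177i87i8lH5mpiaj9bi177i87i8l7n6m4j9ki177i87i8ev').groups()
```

('bz', 'aj', 'k9', 'H')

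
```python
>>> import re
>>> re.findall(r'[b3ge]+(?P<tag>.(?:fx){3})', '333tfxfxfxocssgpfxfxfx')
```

The pattern matches one or more of one of [b3ge]; then any character, then the literal 'fx' repeated 3 times (captured as 'tag').
Matches: at [0:10] match '333tfxfxfx', group 1 = 'tfxfxfx'; at [14:22] match 'gpfxfxfx', group 1 = 'pfxfxfx'.
Because there's exactly one group, `findall` drops the full match and keeps group 1 from each hit.

['tfxfxfx', 'pfxfxfx']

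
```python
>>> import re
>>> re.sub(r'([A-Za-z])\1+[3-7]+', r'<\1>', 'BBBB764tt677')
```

The backreference `\1` re-matches whatever the first group consumed, character for character.
Matches: at [0:7] → 'BBBB764'; at [7:12] → 'tt677'.
Each match is replaced using the text its own group 1 captured.

'<B><t>'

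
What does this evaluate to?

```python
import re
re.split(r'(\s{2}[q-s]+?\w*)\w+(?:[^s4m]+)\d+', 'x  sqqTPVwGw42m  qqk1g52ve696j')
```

['x', '  sqqTPVwGw42', 'j']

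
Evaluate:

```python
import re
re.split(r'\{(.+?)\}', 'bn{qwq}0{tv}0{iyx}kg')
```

The `?` after the quantifier makes it lazy — it takes as little as possible before letting the rest of the pattern try.
With a capturing group present, the delimiter's captured portion is kept in the result list.

['bn', 'qwq', '0', 'tv', '0', 'iyx', 'kg']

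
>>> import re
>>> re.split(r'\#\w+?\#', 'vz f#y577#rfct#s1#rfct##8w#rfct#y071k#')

['vz f', 'rfct', 'rfct#', 'rfct', '']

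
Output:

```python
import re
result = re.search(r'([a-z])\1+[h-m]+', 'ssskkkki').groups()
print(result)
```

The backreference `\1` re-matches whatever the first group consumed, character for character.
`search` walks the string left to right and returns the first match it finds.
The match spans [0:8] → 'ssskkkki'.
Captured: group 1 = 's'.

('s',)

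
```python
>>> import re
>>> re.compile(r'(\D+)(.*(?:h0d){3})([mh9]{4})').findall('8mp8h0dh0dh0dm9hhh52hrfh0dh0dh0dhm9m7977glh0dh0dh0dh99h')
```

[('mp', '8h0dh0dh0dm9hhh52hrfh0dh0dh0dhm9m7977glh0dh0dh0d', 'h99h')]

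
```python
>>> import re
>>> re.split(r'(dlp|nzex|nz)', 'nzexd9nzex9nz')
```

['', 'nzex', 'd9', 'nzex', '9', 'nz', '']

The regex engine tests alternatives in the order written; an earlier branch that matches wins even if a later one would match more.
Matches to split on: at [0:4] → 'nzex'; at [6:10] → 'nzex'; at [11:13] → 'nz'.
The group in the pattern means `split` returns the separators' captures alongside the pieces.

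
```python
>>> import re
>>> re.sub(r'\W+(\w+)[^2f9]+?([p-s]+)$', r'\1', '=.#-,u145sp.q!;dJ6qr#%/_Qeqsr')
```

'u145sp'

This matches one or more of a non-word character; then one or more of a word character (captured); then one or more of any character except [2f9] (lazy); then one or more of a character in [p-s] (captured); then anchored at the end.
The replacement refers to a captured group, so each match is rewritten using its own captured text.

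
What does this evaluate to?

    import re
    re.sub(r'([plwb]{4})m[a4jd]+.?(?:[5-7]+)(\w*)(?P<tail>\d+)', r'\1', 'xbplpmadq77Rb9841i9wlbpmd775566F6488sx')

'xbplpsx'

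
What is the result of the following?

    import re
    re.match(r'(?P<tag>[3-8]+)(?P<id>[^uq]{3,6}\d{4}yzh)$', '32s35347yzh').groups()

The pattern matches one or more of a character in [3-8] (captured as 'tag'); then 3 to 6 of any character except [uq], then exactly 4 of a digit, then the literal 'yzh' (captured as 'id'); then anchored at the end.
`re.match` only tries the pattern at the start of the string.
The match spans [0:11] → '32s35347yzh'.
Captured: group 1 = '3', group 2 = '2s35347yzh'.

('3', '2s35347yzh')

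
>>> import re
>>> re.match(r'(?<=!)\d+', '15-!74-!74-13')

`match` is anchored at position 0; if the pattern doesn't fit there, it returns None.
Here position 0 doesn't satisfy it, so the call returns None.

None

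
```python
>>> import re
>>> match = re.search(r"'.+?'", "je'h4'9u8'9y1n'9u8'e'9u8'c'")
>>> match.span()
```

Because the quantifier is non-greedy, it stops expanding at the earliest point where the rest of the pattern can succeed.
`re.search` tries every starting position until one works.
The match spans [2:6] → "'h4'".

(2, 6)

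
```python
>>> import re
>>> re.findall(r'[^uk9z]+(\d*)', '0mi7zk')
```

['']

Pattern: one or more of any character except [uk9z]; then zero or more of a digit (captured).
Scanning left to right: at [0:4] match '0mi7', group 1 = ''.
One capturing group, so `findall` returns just the captured substring from the one match — 1 in all.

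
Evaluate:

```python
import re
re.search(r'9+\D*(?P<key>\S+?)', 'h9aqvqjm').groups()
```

('m',)

This matches one or more of a literal '9'; then zero or more of a non-digit; then one or more of a non-whitespace character (lazy) (captured as 'key').
`re.search` tries every starting position until one works.
The match spans [1:8] → '9aqvqjm'.
Captured: group 1 = 'm'.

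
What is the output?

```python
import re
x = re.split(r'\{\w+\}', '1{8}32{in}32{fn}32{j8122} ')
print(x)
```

['1', '32', '32', '32', ' ']

Each match becomes a cut point; 5 segments remain.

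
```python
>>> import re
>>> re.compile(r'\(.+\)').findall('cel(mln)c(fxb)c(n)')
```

['(mln)c(fxb)c(n)']

Matches: at [3:18] → '(mln)c(fxb)c(n)'.
No capturing groups, so `findall` returns the 1 full match string.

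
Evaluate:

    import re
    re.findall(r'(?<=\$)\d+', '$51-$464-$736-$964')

The `(?=…)`/`(?<=…)` assertion just peeks at neighbouring text; it doesn't advance the match position.
Scanning left to right: at [1:3] → '51'; at [5:8] → '464'; at [10:13] → '736'; at [15:18] → '964'.
No capturing groups, so `findall` returns the 4 full match strings.

['51', '464', '736', '964']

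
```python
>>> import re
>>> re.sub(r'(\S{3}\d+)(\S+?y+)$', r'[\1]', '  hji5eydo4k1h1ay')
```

'  [hji5]'

The pattern matches exactly 3 of a non-whitespace character, then one or more of a digit (captured); then one or more of a non-whitespace character (lazy), then one or more of a literal 'y' (captured); then anchored at the end.
Each match is replaced using the text its own group 1 captured.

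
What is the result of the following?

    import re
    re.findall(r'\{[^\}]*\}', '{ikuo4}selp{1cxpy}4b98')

Scanning left to right: at [0:7] → '{ikuo4}'; at [11:18] → '{1cxpy}'.
With no groups in the pattern, `findall` gives back each whole match — 2 here.

['{ikuo4}', '{1cxpy}']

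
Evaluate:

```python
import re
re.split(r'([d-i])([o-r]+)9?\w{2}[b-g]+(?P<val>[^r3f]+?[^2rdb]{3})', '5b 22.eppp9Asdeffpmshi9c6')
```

With a capturing group present, the delimiter's captured portion is kept in the result list.

['5b 22.', 'e', 'ppp', 'pmsh', 'i9c6']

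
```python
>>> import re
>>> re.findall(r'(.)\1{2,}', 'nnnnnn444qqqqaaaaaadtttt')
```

`\1` is not a pattern — it's the concrete string captured by group 1, re-applied verbatim.
Because there's exactly one group, `findall` drops the full match and keeps group 1 from each hit.

['n', '4', 'q', 'a', 't']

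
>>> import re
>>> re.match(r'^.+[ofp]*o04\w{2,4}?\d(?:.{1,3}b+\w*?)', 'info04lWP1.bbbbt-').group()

'info04lWP1.bbbb'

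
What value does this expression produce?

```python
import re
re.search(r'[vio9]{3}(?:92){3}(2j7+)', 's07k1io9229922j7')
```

This matches exactly 3 of one of [vio9], then the literal '92' repeated 3 times; then the literal '2j', then one or more of the literal '7' (captured).
Here nothing in the string fits, so the call returns None.

None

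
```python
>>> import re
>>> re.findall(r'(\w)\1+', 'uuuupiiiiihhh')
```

['u', 'i', 'h']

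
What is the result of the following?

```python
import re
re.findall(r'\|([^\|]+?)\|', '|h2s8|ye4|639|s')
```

['h2s8', '639']

Scanning left to right: at [0:6] match '|h2s8|', group 1 = 'h2s8'; at [9:14] match '|639|', group 1 = '639'.
With a single group, `findall` returns only what that group captured — 2 items.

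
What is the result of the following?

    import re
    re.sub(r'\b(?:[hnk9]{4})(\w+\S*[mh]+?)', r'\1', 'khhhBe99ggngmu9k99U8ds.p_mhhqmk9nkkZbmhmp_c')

'Be99ggngmu9k99U8ds.p_mhhqmk9nkkZbmhmp_c'

This matches a word boundary (`\b`, zero-width); then exactly 4 of one of [hnk9] (non-capturing group); then one or more of a word character, then zero or more of a non-whitespace character, then one or more of one of [mh] (lazy) (captured).
The replacement refers to a captured group, so each match is rewritten using its own captured text.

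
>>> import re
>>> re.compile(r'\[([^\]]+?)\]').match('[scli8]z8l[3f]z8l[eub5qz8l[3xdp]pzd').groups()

('scli8',)

The match spans [0:7] → '[scli8]'.
Captured: group 1 = 'scli8'.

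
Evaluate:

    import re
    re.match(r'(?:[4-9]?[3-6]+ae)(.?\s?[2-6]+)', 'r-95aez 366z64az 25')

None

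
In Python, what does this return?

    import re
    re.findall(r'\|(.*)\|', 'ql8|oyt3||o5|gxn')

['oyt3||o5']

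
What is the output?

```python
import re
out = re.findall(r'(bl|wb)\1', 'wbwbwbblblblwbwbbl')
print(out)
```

['wb', 'bl', 'wb']

`\1` is not a pattern — it's the concrete string captured by group 1, re-applied verbatim.
Matches: at [0:4] match 'wbwb', group 1 = 'wb'; at [6:10] match 'blbl', group 1 = 'bl'; at [12:16] match 'wbwb', group 1 = 'wb'.
`findall` collects group 1 from each match (3 total).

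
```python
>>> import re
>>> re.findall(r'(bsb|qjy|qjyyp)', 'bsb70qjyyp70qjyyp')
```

['bsb', 'qjy', 'qjy']

Alternation tries branches left to right and keeps the first one that lets the overall match succeed at that position.
Matches: at [0:3] match 'bsb', group 1 = 'bsb'; at [5:8] match 'qjy', group 1 = 'qjy'; at [12:15] match 'qjy', group 1 = 'qjy'.
Because there's exactly one group, `findall` drops the full match and keeps group 1 from each hit.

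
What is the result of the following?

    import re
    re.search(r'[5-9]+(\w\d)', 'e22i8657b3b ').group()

'8657b3'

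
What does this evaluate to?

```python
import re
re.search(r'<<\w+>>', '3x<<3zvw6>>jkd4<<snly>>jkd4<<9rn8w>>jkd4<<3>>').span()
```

Unlike `match`, `search` isn't anchored — it looks for the pattern anywhere in the string.
The match spans [2:11] → '<<3zvw6>>'.

(2, 11)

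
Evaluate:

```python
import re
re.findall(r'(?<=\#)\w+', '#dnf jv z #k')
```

The positive lookaround only admits positions where the adjacent text matches; those characters stay outside the span.
Matches: at [1:4] → 'dnf'; at [11:12] → 'k'.
`findall` yields the raw match text (2 of them) because the pattern has no groups.

['dnf', 'k']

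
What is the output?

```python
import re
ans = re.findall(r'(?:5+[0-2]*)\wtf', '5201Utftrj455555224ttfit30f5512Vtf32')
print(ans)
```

This matches one or more of the literal '5', then zero or more of a character in [0-2] (non-capturing group); then a word character, then the literal 'tf'.
Walking the string: at [0:7] → '5201Utf'; at [27:34] → '5512Vtf'.
With no groups in the pattern, `findall` gives back each whole match — 2 here.

['5201Utf', '5512Vtf']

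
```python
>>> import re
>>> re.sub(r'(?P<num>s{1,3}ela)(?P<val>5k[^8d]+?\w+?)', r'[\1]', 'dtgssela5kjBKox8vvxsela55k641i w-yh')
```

'dtg[ssela]Kox8vvxsela55k641i w-yh'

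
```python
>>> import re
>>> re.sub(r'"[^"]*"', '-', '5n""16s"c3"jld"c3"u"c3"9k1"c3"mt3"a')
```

'5n-16s-jld-u-9k1-mt3"a'

Matches: at [2:4] → '""'; at [7:11] → '"c3"'; at [14:18] → '"c3"'; at [19:23] → '"c3"'; at [26:30] → '"c3"'.
`sub` substitutes '-' at each match site.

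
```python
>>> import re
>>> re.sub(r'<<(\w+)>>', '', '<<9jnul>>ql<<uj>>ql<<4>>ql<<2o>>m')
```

'qlqlqlm'

Matches: at [0:9] → '<<9jnul>>'; at [11:17] → '<<uj>>'; at [19:24] → '<<4>>'; at [26:32] → '<<2o>>'.
`sub` substitutes '' at each match site.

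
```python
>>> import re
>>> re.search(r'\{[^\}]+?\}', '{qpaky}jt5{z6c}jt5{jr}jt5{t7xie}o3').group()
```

`re.search` tries every starting position until one works.
The match spans [0:7] → '{qpaky}'.

'{qpaky}'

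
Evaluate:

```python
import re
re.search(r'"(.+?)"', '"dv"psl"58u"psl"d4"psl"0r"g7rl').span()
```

(0, 4)

Because the quantifier is non-greedy, it stops expanding at the earliest point where the rest of the pattern can succeed.
The match spans [0:4] → '"dv"'.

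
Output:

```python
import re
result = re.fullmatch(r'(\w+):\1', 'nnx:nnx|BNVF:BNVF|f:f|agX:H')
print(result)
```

None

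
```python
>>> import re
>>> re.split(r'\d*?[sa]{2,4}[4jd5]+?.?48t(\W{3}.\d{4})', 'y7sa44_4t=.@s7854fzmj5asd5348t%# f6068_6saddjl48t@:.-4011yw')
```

This matches zero or more of a digit (lazy); then 2 to 4 of one of [sa]; then one or more of one of [4jd5] (lazy), then optionally any character, then the literal '48t'; then exactly 3 of a non-word character, then any character, then exactly 4 of a digit (captured).
Matches to split on: at [21:38] → '5asd5348t%# f6068'; at [39:57] → '6saddjl48t@:.-4011'.
The group in the pattern means `split` returns the separators' captures alongside the pieces.

['y7sa44_4t=.@s7854fzmj', '%# f6068', '_', '@:.-4011', 'yw']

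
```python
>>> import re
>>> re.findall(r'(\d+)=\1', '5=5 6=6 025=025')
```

['5', '6', '025']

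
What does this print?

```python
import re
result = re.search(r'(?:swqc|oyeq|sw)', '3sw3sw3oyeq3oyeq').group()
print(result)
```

sw

The match spans [1:3] → 'sw'.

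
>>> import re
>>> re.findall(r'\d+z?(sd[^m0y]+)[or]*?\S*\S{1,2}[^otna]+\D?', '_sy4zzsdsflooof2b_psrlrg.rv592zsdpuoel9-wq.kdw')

The pattern matches one or more of a digit, then optionally a literal 'z'; then the literal 'sd', then one or more of any character except [m0y] (captured); then zero or more of one of [or] (lazy), then zero or more of a non-whitespace character, then 1 to 2 of a non-whitespace character; then one or more of any character except [otna], then optionally a non-digit.
Scanning left to right: at [27:46] match '592zsdpuoel9-wq.kdw', group 1 = 'sdpuoel9-wq.k'.
With a single group, `findall` returns only what that group captured — 1 item.

['sdpuoel9-wq.k']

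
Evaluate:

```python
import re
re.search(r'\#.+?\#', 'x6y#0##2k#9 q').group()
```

The match spans [3:6] → '#0#'.

'#0#'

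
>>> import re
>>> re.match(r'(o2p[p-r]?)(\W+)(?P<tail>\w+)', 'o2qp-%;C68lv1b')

With `match`, the pattern is implicitly anchored at the beginning.
Here position 0 doesn't satisfy it, so the call returns None.

None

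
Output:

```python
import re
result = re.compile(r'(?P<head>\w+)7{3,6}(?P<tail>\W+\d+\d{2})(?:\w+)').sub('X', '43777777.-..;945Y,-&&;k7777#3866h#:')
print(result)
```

X,-&&;X#:

The pattern matches one or more of a word character (captured as 'head'); then 3 to 6 of a literal '7'; then one or more of a non-word character, then one or more of a digit, then exactly 2 of a digit (captured as 'tail'); then one or more of a word character (non-capturing group).
Every occurrence is swapped for 'X'.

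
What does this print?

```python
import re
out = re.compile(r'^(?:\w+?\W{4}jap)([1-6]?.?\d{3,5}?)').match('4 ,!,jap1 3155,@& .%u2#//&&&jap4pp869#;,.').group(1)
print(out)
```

The match spans [0:13] → '4 ,!,jap1 315'.
Captured: group 1 = '1 315'.

1 315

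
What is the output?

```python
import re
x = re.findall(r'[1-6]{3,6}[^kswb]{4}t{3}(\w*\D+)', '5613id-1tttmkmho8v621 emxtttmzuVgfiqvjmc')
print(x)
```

['mkmho8v621 emxtttmzuVgfiqvjmc']

This matches 3 to 6 of a character in [1-6]; then exactly 4 of any character except [kswb], then exactly 3 of a literal 't'; then zero or more of a word character, then one or more of a non-digit (captured).
Walking the string: at [0:40] match '5613id-1tttmkmho8v621 emxtttmzuVgfiqvjmc', group 1 = 'mkmho8v621 emxtttmzuVgfiqvjmc'.
With a single group, `findall` returns only what that group captured — 1 item.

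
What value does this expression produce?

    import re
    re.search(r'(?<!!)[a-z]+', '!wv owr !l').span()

(2, 3)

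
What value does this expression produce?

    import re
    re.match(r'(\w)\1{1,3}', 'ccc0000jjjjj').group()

`re.match` won't scan ahead — the pattern has to work from the very first character.
The match spans [0:3] → 'ccc'.

'ccc'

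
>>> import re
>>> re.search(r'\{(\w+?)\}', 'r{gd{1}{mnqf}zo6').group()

'{1}'

`search` walks the string left to right and returns the first match it finds.
The match spans [4:7] → '{1}'.
Captured: group 1 = '1'.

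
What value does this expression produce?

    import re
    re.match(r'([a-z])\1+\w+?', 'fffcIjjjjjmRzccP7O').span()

(0, 4)

After group 1 captures some text, `\1` only succeeds where that same text appears again.
`match` is anchored at position 0; if the pattern doesn't fit there, it returns None.
The match spans [0:4] → 'fffc'.
Captured: group 1 = 'f'.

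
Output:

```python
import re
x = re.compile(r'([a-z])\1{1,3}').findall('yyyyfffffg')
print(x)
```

After group 1 captures some text, `\1` only succeeds where that same text appears again.
With a single group, `findall` returns only what that group captured — 2 items.

['y', 'f']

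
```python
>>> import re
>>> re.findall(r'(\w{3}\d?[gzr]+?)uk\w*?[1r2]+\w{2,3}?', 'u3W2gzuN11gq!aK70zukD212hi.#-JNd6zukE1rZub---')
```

['aK70z', 'JNd6z']

Pattern: exactly 3 of a word character, then optionally a digit, then one or more of one of [gzr] (lazy) (captured); then the literal 'uk', then zero or more of a word character (lazy), then one or more of one of [1r2]; then 2 to 3 of a word character (lazy).
Matches: at [13:26] match 'aK70zukD212hi', group 1 = 'aK70z'; at [29:41] match 'JNd6zukE1rZu', group 1 = 'JNd6z'.
One capturing group, so `findall` returns just the captured substring from each match — 2 in all.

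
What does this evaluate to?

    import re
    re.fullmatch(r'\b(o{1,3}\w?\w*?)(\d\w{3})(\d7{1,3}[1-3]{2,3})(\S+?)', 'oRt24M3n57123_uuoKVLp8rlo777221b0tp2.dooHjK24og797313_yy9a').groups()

('oRt2', '4M3n', '57123', '_uuoKVLp8rlo777221b0tp2.dooHjK24og797313_yy9a')

This matches a word boundary (`\b`, zero-width); then 1 to 3 of the literal 'o', then optionally a word character, then zero or more of a word character (lazy) (captured); then a digit, then exactly 3 of a word character (captured); then a digit, then 1 to 3 of a literal '7', then 2 to 3 of a character in [1-3] (captured); then one or more of a non-whitespace character (lazy) (captured).
Because the quantifier is non-greedy, it stops expanding at the earliest point where the rest of the pattern can succeed.
`re.fullmatch` requires the pattern to consume the entire string.
The match spans [0:58] → 'oRt24M3n57123_uuoKVLp8rlo777221b0tp2.dooHjK24og797313_yy9a'.
Captured: group 1 = 'oRt2', group 2 = '4M3n', group 3 = '57123', group 4 = '_uuoKVLp8rlo777221b0tp2.dooHjK24og797313_yy9a'.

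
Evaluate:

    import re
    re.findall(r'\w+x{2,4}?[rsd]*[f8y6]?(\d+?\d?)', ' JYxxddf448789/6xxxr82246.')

A `+?`/`*?`/`{m,n}?` starts at its minimum and grows only as far as needed for what follows to match.
`findall` collects group 1 from each match (2 total).

['44', '22']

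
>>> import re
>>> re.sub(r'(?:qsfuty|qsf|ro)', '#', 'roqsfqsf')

Every occurrence is swapped for '#'.

'###'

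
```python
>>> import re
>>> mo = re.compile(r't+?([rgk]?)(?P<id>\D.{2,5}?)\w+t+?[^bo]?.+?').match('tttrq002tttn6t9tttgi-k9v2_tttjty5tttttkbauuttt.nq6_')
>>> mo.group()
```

'tttrq002tttn6t9tttgi'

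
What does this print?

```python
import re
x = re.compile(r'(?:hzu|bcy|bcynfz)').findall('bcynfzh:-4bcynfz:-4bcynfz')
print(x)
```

Alternation isn't longest-match — the leftmost alternative that fits at this position is chosen.
With no groups in the pattern, `findall` gives back each whole match — 3 here.

['bcy', 'bcy', 'bcy']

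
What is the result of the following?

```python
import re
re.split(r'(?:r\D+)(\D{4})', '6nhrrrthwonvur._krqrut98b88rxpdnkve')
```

This matches the literal 'r', then one or more of a non-digit (non-capturing group); then exactly 4 of a non-digit (captured).
Matches to split on: at [3:22] → 'rrrthwonvur._krqrut'; at [27:35] → 'rxpdnkve'.
Because the pattern has a capturing group, `split` also inserts each captured text between the pieces.

['6nh', 'qrut', '98b88', 'nkve', '']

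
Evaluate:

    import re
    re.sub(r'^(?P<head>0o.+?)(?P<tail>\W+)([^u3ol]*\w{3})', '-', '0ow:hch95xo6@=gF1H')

'-@=gF1H'

Lazy quantifiers expand one character at a time until the remainder of the pattern can match.
`sub` substitutes '-' at each match site.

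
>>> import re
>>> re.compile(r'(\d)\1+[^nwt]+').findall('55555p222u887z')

['5']

A backreference is literal: `\1` must see the identical characters the first group matched.
Scanning left to right: at [0:14] match '55555p222u887z', group 1 = '5'.
One capturing group, so `findall` returns just the captured substring from the one match — 1 in all.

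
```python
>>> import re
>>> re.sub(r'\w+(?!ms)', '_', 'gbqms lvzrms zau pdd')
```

The negative lookaround is zero-width — it rules out positions where the adjacent text would match, without consuming anything.
Each match is replaced by '_'.

'_ _ _ _'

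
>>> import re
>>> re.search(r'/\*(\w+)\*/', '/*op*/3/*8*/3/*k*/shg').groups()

('op',)

The match spans [0:6] → '/*op*/'.
Captured: group 1 = 'op'.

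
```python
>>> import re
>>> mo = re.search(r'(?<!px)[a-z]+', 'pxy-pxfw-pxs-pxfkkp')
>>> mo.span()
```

(0, 3)

`(?!…)`/`(?<!…)` only lets a position through if the neighbouring text does NOT match; no characters are consumed.
`re.search` tries every starting position until one works.
The match spans [0:3] → 'pxy'.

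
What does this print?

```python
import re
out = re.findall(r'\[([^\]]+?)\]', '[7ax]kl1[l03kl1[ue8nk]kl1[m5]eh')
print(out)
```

['7ax', 'l03kl1[ue8nk', 'm5']

One capturing group, so `findall` returns just the captured substring from each match — 3 in all.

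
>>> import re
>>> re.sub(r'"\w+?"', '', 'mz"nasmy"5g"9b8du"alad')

Matches: at [2:9] → '"nasmy"'; at [11:18] → '"9b8du"'.
Every occurrence is swapped for ''.

'mz5galad'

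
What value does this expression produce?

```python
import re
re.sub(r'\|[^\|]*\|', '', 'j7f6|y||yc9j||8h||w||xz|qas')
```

'j7f6qas'

Matches: at [4:7] → '|y|'; at [7:13] → '|yc9j|'; at [13:17] → '|8h|'; at [17:20] → '|w|'; at [20:24] → '|xz|'.
Each match is replaced by ''.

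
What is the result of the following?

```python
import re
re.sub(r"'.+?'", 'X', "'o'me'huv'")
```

'XmeX'

Matches: at [0:3] → "'o'"; at [5:10] → "'huv'".
`sub` substitutes 'X' at each match site.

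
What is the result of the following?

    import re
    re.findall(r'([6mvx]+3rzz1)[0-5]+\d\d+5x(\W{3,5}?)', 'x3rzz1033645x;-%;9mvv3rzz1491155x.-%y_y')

The pattern matches one or more of one of [6mvx], then the literal '3rz', then the literal 'z1' (captured); then one or more of a character in [0-5], then a digit; then one or more of a digit, then the literal '5x'; then 3 to 5 of a non-word character (lazy) (captured).
Because the quantifier is non-greedy, it stops expanding at the earliest point where the rest of the pattern can succeed.
Scanning left to right: at [0:16] match 'x3rzz1033645x;-%', groups = ('x3rzz1', ';-%'); at [18:36] match 'mvv3rzz1491155x.-%', groups = ('mvv3rzz1', '.-%').
2 groups means each result is a tuple of 2 captured strings — 2 here.

[('x3rzz1', ';-%'), ('mvv3rzz1', '.-%')]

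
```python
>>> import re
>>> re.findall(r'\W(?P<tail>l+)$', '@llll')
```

['llll']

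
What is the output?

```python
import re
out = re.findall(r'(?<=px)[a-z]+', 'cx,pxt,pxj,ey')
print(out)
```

The lookaround is zero-width — it requires the adjacent text to match without consuming it, so the asserted text isn't part of the match.
No capturing groups, so `findall` returns the 2 full match strings.

['t', 'j']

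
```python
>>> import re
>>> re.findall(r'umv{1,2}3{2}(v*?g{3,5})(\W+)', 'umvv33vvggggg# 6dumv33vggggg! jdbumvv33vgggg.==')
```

[('vvggggg', '# '), ('vggggg', '! '), ('vgggg', '.==')]

Pattern: the literal 'um', then 1 to 2 of the literal 'v', then exactly 2 of a literal '3'; then zero or more of the literal 'v' (lazy), then 3 to 5 of the literal 'g' (captured); then one or more of a non-word character (captured).
Walking the string: at [0:15] match 'umvv33vvggggg# ', groups = ('vvggggg', '# '); at [17:30] match 'umv33vggggg! ', groups = ('vggggg', '! '); at [33:47] match 'umvv33vgggg.==', groups = ('vgggg', '.==').
With 2 capturing groups, `findall` returns a 2-tuple per match.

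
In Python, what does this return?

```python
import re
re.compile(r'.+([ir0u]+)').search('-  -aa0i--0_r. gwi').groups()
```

('i',)

The match spans [0:18] → '-  -aa0i--0_r. gwi'.
Captured: group 1 = 'i'.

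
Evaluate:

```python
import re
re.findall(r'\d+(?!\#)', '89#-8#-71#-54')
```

['8', '7', '54']

Because the assertion is negative and zero-width, positions next to the forbidden text are skipped.
Walking the string: at [0:1] → '8'; at [7:8] → '7'; at [11:13] → '54'.
Since nothing is captured, `findall` lists the 3 matched substrings directly.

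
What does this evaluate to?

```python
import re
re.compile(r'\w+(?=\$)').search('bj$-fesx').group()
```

'bj'

Because the assertion is zero-width, the text it checks is not consumed and won't appear in the result.
`search` walks the string left to right and returns the first match it finds.
The match spans [0:2] → 'bj'.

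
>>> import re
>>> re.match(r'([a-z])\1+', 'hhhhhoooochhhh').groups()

('h',)

The match spans [0:5] → 'hhhhh'.
Captured: group 1 = 'h'.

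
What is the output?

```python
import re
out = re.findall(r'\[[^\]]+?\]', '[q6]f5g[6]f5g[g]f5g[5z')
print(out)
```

['[q6]', '[6]', '[g]']

`findall` yields the raw match text (3 of them) because the pattern has no groups.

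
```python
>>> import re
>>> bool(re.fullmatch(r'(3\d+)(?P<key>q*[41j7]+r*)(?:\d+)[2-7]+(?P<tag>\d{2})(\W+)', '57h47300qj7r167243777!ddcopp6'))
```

False

The pattern matches a literal '3', then one or more of a digit (captured); then zero or more of a literal 'q', then one or more of one of [41j7], then zero or more of the literal 'r' (captured as 'key'); then one or more of a digit (non-capturing group); then one or more of a character in [2-7]; then exactly 2 of a digit (captured as 'tag'); then one or more of a non-word character (captured).
`fullmatch` succeeds only if the pattern covers the string from start to end.
Here there's no way to consume every character, so the call returns None, and `bool(None)` is False.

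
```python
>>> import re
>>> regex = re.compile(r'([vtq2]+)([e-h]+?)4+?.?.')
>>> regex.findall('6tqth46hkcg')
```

[('tqt', 'h')]

This matches one or more of one of [vtq2] (captured); then one or more of a character in [e-h] (lazy) (captured); then one or more of a literal '4' (lazy), then optionally any character, then any character.
Matches: at [1:8] match 'tqth46h', groups = ('tqt', 'h').
2 groups means the one result is a tuple of 2 captured strings — 1 here.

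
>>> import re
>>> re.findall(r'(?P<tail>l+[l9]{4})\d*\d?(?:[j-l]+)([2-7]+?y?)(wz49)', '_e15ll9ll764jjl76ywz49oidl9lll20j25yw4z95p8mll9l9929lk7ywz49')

[('ll9ll', '76y', 'wz49'), ('ll9l99', '7y', 'wz49')]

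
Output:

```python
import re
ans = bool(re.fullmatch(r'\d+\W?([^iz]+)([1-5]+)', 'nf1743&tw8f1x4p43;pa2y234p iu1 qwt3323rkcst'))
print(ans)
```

This matches one or more of a digit, then optionally a non-word character; then one or more of any character except [iz] (captured); then one or more of a character in [1-5] (captured).
`re.fullmatch` requires the pattern to consume the entire string.
Here there's no way to consume every character, so the call returns None, and `bool(None)` is False.

False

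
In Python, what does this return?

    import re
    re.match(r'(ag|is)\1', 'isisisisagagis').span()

The backreference `\1` re-matches whatever the first group consumed, character for character.
`re.match` only tries the pattern at the start of the string.
The match spans [0:4] → 'isis'.
Captured: group 1 = 'is'.

(0, 4)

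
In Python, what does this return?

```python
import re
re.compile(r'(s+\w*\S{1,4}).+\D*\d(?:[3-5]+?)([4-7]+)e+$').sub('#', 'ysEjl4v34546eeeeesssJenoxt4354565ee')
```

'y#'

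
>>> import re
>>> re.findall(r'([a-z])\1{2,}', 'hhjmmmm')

A backreference is literal: `\1` must see the identical characters the first group matched.
Scanning left to right: at [3:7] match 'mmmm', group 1 = 'm'.
One capturing group, so `findall` returns just the captured substring from the one match — 1 in all.

['m']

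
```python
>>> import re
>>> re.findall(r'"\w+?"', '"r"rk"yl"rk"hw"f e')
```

['"r"', '"yl"', '"hw"']

Matches: at [0:3] → '"r"'; at [5:9] → '"yl"'; at [11:15] → '"hw"'.
Since nothing is captured, `findall` lists the 3 matched substrings directly.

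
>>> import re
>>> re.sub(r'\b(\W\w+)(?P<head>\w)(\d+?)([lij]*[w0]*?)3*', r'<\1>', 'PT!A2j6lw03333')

'PT<!A2j6lw033>'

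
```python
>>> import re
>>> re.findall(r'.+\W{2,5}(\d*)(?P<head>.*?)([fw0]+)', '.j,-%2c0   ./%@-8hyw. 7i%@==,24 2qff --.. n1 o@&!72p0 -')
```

3 groups means the one result is a tuple of 3 captured strings — 1 here.

[('72', 'p', '0')]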